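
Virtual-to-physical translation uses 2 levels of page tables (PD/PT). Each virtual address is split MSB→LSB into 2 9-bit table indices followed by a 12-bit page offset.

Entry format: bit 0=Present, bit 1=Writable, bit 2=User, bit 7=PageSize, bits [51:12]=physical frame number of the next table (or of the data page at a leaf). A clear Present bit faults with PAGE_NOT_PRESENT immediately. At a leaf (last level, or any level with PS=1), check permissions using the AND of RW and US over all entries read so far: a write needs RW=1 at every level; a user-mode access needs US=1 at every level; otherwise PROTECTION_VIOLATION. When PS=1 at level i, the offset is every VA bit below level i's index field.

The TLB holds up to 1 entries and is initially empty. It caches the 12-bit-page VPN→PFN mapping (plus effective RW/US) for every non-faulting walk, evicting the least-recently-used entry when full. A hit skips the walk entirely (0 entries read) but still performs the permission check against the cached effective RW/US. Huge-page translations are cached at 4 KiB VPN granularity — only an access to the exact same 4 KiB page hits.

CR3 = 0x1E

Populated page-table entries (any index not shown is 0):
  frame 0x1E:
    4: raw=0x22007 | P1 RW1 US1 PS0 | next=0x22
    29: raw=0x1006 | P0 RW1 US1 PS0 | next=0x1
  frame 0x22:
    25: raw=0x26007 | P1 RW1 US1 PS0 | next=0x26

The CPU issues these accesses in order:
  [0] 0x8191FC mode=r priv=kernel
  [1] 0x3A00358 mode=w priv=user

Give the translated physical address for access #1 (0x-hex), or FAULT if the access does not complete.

Trace:
#0 VA=0x8191FC (r,kernel):
  [0] read 0x1E idx=4: raw=0x22007 flags P=1 W=1 U=1 S=0
  [1] read 0x22 idx=25: raw=0x26007 flags P=1 W=1 U=1 S=0
  → PA=0x261FC  (2 entries read)
#1 VA=0x3A00358 (w,user):
  [0] read 0x1E idx=29: raw=0x1006 flags P=0 W=1 U=1 S=0
  → PAGE_NOT_PRESENT  (1 entries read)

Access #1 PA: FAULT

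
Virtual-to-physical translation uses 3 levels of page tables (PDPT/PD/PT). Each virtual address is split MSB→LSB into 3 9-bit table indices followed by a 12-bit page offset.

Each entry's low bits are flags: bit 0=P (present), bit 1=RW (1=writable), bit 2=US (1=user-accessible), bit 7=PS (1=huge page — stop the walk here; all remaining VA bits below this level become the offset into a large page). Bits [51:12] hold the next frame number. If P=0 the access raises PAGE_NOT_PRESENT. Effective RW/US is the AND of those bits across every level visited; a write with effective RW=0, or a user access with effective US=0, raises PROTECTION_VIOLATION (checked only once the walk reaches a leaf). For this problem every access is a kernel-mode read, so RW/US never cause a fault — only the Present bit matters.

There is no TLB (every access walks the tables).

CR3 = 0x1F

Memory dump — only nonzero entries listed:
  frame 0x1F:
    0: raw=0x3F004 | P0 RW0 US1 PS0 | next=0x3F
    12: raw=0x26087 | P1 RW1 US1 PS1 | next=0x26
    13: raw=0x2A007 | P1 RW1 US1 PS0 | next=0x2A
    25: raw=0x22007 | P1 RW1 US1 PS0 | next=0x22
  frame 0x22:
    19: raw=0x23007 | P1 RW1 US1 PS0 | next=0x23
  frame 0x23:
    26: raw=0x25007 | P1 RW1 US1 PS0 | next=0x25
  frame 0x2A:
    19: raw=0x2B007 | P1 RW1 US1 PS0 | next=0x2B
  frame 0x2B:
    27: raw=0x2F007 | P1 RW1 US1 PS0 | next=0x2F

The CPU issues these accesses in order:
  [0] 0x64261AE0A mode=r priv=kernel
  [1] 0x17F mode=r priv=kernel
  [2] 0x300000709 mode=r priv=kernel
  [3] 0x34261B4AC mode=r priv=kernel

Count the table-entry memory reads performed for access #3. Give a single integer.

Per-access translation:
#0 VA=0x64261AE0A (r,kernel):
  lvl0: tbl 0x1F, slot 25 ⇒ 0x22007 (P1/RW1/US1/PS0)
  lvl1: tbl 0x22, slot 19 ⇒ 0x23007 (P1/RW1/US1/PS0)
  lvl2: tbl 0x23, slot 26 ⇒ 0x25007 (P1/RW1/US1/PS0)
  → PA=0x25E0A  (3 entries read)
#1 VA=0x17F (r,kernel):
  lvl0: tbl 0x1F, slot 0 ⇒ 0x3F004 (P0/RW0/US1/PS0)
  ⇒ fault: PAGE_NOT_PRESENT  — 1 lookups
#2 VA=0x300000709 (r,kernel):
  lvl0: tbl 0x1F, slot 12 ⇒ 0x26087 (P1/RW1/US1/PS1)
  → PA=0x26709 (huge @L0)  (1 entries read)
#3 VA=0x34261B4AC (r,kernel):
  lvl0: tbl 0x1F, slot 13 ⇒ 0x2A007 (P1/RW1/US1/PS0)
  lvl1: tbl 0x2A, slot 19 ⇒ 0x2B007 (P1/RW1/US1/PS0)
  lvl2: tbl 0x2B, slot 27 ⇒ 0x2F007 (P1/RW1/US1/PS0)
  → PA=0x2F4AC  (3 entries read)

Entries read for #3: 3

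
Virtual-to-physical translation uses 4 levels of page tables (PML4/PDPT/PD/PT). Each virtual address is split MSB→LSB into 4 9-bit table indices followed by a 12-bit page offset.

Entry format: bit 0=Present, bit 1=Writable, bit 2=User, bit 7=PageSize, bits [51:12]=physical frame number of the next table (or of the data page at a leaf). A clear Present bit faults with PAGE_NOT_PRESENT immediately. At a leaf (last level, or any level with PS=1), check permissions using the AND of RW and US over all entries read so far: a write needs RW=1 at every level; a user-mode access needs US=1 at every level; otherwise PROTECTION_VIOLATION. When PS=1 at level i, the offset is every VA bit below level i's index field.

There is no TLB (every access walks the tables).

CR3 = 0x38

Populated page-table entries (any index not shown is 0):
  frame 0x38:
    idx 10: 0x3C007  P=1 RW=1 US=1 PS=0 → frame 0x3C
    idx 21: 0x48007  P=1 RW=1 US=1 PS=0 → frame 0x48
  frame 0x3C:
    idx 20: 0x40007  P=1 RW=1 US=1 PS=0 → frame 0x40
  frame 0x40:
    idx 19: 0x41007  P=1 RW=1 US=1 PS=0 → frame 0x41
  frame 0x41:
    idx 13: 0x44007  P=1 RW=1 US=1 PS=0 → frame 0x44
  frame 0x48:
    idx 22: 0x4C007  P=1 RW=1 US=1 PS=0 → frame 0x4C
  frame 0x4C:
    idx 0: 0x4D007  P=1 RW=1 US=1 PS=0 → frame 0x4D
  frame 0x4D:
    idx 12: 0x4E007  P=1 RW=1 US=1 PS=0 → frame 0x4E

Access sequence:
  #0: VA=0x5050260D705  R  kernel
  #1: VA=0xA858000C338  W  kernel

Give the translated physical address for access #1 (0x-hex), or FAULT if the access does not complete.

Trace:
#0 VA=0x5050260D705 (r,kernel):
  L0: frame=0x38 idx=10 entry=0x3C007 [P=1 RW=1 US=1 PS=0]
  L1: frame=0x3C idx=20 entry=0x40007 [P=1 RW=1 US=1 PS=0]
  L2: frame=0x40 idx=19 entry=0x41007 [P=1 RW=1 US=1 PS=0]
  L3: frame=0x41 idx=13 entry=0x44007 [P=1 RW=1 US=1 PS=0]
  ⇒ phys 0x44705  [4 reads]
#1 VA=0xA858000C338 (w,kernel):
  L0: frame=0x38 idx=21 entry=0x48007 [P=1 RW=1 US=1 PS=0]
  L1: frame=0x48 idx=22 entry=0x4C007 [P=1 RW=1 US=1 PS=0]
  L2: frame=0x4C idx=0 entry=0x4D007 [P=1 RW=1 US=1 PS=0]
  L3: frame=0x4D idx=12 entry=0x4E007 [P=1 RW=1 US=1 PS=0]
  ⇒ phys 0x4E338  [4 reads]

Access #1 PA: 0x4E338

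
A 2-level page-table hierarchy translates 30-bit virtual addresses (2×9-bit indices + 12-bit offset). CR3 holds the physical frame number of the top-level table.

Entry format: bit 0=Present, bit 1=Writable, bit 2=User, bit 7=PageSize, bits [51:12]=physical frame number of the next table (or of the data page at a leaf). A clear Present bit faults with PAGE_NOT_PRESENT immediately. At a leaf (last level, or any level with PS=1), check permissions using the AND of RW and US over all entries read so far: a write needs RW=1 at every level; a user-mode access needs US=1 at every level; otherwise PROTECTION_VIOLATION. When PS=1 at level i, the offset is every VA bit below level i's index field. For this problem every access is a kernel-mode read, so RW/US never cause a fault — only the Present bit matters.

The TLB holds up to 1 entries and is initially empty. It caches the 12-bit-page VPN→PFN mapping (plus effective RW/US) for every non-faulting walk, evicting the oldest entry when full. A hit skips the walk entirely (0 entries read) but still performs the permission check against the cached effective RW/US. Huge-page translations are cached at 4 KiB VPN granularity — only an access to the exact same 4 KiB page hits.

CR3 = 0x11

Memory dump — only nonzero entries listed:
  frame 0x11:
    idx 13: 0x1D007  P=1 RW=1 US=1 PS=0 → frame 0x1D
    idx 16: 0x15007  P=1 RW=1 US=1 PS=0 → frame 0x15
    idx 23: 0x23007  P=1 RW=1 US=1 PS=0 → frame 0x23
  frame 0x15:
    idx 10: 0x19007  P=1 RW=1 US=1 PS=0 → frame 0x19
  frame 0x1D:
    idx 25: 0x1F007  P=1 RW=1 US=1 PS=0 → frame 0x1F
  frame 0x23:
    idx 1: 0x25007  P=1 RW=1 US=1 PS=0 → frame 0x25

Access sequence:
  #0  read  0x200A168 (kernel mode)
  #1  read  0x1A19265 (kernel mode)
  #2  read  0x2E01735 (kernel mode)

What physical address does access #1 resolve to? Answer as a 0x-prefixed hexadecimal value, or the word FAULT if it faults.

Per-access translation:
#0 VA=0x200A168 (r,kernel):
  L0: frame=0x11 idx=16 entry=0x15007 [P=1 RW=1 US=1 PS=0]
  L1: frame=0x15 idx=10 entry=0x19007 [P=1 RW=1 US=1 PS=0]
  → PA=0x19168  (2 entries read)
#1 VA=0x1A19265 (r,kernel):
  L0: frame=0x11 idx=13 entry=0x1D007 [P=1 RW=1 US=1 PS=0]
  L1: frame=0x1D idx=25 entry=0x1F007 [P=1 RW=1 US=1 PS=0]
  → PA=0x1F265  (2 entries read)
#2 VA=0x2E01735 (r,kernel):
  L0: frame=0x11 idx=23 entry=0x23007 [P=1 RW=1 US=1 PS=0]
  L1: frame=0x23 idx=1 entry=0x25007 [P=1 RW=1 US=1 PS=0]
  → PA=0x25735  (2 entries read)

Access #1 PA: 0x1F265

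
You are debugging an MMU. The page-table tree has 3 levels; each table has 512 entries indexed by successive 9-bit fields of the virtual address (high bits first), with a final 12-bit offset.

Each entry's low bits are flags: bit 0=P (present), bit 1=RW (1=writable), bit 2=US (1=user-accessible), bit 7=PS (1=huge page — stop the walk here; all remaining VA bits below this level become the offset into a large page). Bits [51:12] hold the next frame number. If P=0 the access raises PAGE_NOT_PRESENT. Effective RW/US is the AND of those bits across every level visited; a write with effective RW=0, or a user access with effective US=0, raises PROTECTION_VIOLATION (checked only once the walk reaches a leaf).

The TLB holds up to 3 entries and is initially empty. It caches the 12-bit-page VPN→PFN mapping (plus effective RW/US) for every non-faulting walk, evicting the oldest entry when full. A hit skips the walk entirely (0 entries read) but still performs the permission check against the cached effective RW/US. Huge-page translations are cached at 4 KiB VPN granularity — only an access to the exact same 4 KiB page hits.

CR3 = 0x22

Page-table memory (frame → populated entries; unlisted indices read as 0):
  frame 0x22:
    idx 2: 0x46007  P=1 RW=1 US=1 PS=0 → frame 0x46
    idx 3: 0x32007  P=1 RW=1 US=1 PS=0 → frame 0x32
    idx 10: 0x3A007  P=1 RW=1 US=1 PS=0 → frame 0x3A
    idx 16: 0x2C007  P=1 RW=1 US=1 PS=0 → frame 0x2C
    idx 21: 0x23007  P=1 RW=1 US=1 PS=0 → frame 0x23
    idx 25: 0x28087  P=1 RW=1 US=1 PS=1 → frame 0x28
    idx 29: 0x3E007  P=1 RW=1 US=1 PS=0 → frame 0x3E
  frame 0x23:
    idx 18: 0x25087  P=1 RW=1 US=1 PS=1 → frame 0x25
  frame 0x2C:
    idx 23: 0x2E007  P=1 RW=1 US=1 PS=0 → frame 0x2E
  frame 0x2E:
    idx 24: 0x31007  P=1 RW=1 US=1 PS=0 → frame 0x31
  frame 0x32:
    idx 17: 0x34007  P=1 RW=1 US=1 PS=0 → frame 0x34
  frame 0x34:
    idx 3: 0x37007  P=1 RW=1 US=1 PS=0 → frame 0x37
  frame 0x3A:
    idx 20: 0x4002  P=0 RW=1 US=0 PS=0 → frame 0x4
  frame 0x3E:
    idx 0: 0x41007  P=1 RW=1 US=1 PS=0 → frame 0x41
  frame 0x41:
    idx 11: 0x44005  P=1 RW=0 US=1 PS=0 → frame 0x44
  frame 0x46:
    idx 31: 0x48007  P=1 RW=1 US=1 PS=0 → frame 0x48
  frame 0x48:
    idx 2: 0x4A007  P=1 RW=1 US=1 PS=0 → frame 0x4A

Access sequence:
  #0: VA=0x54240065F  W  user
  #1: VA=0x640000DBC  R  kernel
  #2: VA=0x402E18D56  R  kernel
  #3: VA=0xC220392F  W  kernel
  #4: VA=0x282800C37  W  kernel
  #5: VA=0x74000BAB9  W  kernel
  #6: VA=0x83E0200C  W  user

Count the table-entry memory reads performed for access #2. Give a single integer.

Trace:
#0 VA=0x54240065F (w,user):
  L0 @0x22[21] → 0x23007  P=1,RW=1,US=1,PS=0
  L1 @0x23[18] → 0x25087  P=1,RW=1,US=1,PS=1
  → PA=0x2565F (huge @L1)  (2 entries read)
#1 VA=0x640000DBC (r,kernel):
  L0 @0x22[25] → 0x28087  P=1,RW=1,US=1,PS=1
  → PA=0x28DBC (huge @L0)  (1 entries read)
#2 VA=0x402E18D56 (r,kernel):
  L0 @0x22[16] → 0x2C007  P=1,RW=1,US=1,PS=0
  L1 @0x2C[23] → 0x2E007  P=1,RW=1,US=1,PS=0
  L2 @0x2E[24] → 0x31007  P=1,RW=1,US=1,PS=0
  → PA=0x31D56  (3 entries read)
#3 VA=0xC220392F (w,kernel):
  L0 @0x22[3] → 0x32007  P=1,RW=1,US=1,PS=0
  L1 @0x32[17] → 0x34007  P=1,RW=1,US=1,PS=0
  L2 @0x34[3] → 0x37007  P=1,RW=1,US=1,PS=0
  → PA=0x3792F  (3 entries read)
#4 VA=0x282800C37 (w,kernel):
  L0 @0x22[10] → 0x3A007  P=1,RW=1,US=1,PS=0
  L1 @0x3A[20] → 0x4002  P=0,RW=1,US=0,PS=0
  ⇒ fault: PAGE_NOT_PRESENT  — 2 lookups
#5 VA=0x74000BAB9 (w,kernel):
  L0 @0x22[29] → 0x3E007  P=1,RW=1,US=1,PS=0
  L1 @0x3E[0] → 0x41007  P=1,RW=1,US=1,PS=0
  L2 @0x41[11] → 0x44005  P=1,RW=0,US=1,PS=0
  ⇒ fault: PROTECTION_VIOLATION  — 3 lookups
#6 VA=0x83E0200C (w,user):
  L0 @0x22[2] → 0x46007  P=1,RW=1,US=1,PS=0
  L1 @0x46[31] → 0x48007  P=1,RW=1,US=1,PS=0
  L2 @0x48[2] → 0x4A007  P=1,RW=1,US=1,PS=0
  → PA=0x4A00C  (3 entries read)

Entries read for #2: 3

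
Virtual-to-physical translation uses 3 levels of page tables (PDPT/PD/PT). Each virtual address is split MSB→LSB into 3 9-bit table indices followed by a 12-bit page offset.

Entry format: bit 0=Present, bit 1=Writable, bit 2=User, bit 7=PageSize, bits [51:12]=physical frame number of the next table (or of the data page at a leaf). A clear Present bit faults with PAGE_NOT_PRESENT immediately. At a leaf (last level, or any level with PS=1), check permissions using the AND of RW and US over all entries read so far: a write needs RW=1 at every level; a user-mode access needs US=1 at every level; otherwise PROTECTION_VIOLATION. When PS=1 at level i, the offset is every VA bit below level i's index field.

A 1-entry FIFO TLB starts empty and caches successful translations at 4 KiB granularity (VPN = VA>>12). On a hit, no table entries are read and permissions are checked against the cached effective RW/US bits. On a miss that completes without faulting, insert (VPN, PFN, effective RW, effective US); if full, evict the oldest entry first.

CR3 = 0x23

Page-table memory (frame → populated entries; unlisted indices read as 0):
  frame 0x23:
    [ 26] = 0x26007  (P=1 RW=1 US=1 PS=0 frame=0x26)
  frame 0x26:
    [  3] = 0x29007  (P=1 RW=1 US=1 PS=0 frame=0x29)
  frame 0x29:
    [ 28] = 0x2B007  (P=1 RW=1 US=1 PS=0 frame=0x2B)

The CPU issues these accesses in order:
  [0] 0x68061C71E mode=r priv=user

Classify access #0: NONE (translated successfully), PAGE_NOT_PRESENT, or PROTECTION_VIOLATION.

Per-access translation:
#0 VA=0x68061C71E (r,user):
  [0] read 0x23 idx=26: raw=0x26007 flags P=1 W=1 U=1 S=0
  [1] read 0x26 idx=3: raw=0x29007 flags P=1 W=1 U=1 S=0
  [2] read 0x29 idx=28: raw=0x2B007 flags P=1 W=1 U=1 S=0
  ⇒ phys 0x2B71E  [3 reads]

Access #0 fault: NONE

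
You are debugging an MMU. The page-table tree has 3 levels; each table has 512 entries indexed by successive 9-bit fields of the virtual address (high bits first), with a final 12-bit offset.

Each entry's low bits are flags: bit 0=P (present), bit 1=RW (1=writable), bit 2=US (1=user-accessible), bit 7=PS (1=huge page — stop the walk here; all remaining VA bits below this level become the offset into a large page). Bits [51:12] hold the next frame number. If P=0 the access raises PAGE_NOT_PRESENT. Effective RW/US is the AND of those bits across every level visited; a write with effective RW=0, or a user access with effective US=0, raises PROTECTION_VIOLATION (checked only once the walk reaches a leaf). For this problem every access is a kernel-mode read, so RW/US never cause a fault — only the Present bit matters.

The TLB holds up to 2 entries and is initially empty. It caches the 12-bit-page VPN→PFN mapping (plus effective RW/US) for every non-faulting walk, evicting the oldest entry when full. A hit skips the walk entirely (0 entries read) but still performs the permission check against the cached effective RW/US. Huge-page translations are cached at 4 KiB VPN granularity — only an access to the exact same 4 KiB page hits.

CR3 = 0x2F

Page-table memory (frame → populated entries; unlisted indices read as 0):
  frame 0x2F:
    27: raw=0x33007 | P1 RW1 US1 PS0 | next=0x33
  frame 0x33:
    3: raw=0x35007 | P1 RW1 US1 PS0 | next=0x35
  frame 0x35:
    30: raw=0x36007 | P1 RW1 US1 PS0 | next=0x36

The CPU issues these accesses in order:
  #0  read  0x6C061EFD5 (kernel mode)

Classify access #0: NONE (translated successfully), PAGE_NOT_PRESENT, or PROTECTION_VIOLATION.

Per-access translation:
#0 VA=0x6C061EFD5 (r,kernel):
  L0 @0x2F[27] → 0x33007  P=1,RW=1,US=1,PS=0
  L1 @0x33[3] → 0x35007  P=1,RW=1,US=1,PS=0
  L2 @0x35[30] → 0x36007  P=1,RW=1,US=1,PS=0
  → PA=0x36FD5  (3 entries read)

Access #0 fault: NONE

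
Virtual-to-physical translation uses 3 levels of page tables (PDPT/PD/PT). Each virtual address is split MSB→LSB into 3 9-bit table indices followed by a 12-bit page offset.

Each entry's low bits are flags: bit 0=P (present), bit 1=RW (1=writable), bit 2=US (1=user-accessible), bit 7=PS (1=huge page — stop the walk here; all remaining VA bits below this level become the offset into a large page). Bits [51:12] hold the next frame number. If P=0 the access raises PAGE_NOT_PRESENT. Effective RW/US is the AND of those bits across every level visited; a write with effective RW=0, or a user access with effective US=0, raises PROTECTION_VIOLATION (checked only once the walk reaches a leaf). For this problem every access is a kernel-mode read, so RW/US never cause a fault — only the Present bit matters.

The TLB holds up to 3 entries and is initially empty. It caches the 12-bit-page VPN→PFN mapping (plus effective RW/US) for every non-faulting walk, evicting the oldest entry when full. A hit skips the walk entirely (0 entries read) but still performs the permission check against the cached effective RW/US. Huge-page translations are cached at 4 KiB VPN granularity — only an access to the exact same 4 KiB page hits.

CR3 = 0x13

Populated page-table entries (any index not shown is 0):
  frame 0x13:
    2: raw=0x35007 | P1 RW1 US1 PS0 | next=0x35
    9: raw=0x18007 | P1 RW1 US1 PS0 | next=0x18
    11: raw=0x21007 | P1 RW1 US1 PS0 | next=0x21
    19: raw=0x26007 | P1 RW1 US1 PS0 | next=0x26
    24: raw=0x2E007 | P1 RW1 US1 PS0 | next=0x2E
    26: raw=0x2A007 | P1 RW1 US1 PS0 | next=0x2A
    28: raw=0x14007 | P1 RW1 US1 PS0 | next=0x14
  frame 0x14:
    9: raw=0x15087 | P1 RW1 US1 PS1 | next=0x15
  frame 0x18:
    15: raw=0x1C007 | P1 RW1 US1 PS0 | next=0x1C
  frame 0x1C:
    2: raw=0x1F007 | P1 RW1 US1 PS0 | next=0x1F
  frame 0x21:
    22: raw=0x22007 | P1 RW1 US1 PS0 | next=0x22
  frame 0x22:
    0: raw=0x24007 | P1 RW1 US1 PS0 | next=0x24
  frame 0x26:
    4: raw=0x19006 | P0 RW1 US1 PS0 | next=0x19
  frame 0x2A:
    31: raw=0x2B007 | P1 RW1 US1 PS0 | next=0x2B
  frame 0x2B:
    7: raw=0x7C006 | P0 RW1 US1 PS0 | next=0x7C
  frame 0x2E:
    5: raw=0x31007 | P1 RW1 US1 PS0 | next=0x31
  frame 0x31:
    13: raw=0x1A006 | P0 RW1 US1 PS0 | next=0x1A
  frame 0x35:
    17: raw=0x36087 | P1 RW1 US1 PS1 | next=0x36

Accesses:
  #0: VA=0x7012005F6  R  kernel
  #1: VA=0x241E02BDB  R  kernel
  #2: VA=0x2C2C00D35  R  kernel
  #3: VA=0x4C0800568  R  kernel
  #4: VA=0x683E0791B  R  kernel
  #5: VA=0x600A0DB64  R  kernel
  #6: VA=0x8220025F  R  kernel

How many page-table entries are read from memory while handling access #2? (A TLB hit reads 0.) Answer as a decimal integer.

Per-access translation:
#0 VA=0x7012005F6 (r,kernel):
  [0] read 0x13 idx=28: raw=0x14007 flags P=1 W=1 U=1 S=0
  [1] read 0x14 idx=9: raw=0x15087 flags P=1 W=1 U=1 S=1
  → PA=0x155F6 (huge @L1)  (2 entries read)
#1 VA=0x241E02BDB (r,kernel):
  [0] read 0x13 idx=9: raw=0x18007 flags P=1 W=1 U=1 S=0
  [1] read 0x18 idx=15: raw=0x1C007 flags P=1 W=1 U=1 S=0
  [2] read 0x1C idx=2: raw=0x1F007 flags P=1 W=1 U=1 S=0
  → PA=0x1FBDB  (3 entries read)
#2 VA=0x2C2C00D35 (r,kernel):
  [0] read 0x13 idx=11: raw=0x21007 flags P=1 W=1 U=1 S=0
  [1] read 0x21 idx=22: raw=0x22007 flags P=1 W=1 U=1 S=0
  [2] read 0x22 idx=0: raw=0x24007 flags P=1 W=1 U=1 S=0
  → PA=0x24D35  (3 entries read)
#3 VA=0x4C0800568 (r,kernel):
  [0] read 0x13 idx=19: raw=0x26007 flags P=1 W=1 U=1 S=0
  [1] read 0x26 idx=4: raw=0x19006 flags P=0 W=1 U=1 S=0
  ⇒ fault: PAGE_NOT_PRESENT  — 2 lookups
#4 VA=0x683E0791B (r,kernel):
  [0] read 0x13 idx=26: raw=0x2A007 flags P=1 W=1 U=1 S=0
  [1] read 0x2A idx=31: raw=0x2B007 flags P=1 W=1 U=1 S=0
  [2] read 0x2B idx=7: raw=0x7C006 flags P=0 W=1 U=1 S=0
  ⇒ fault: PAGE_NOT_PRESENT  — 3 lookups
#5 VA=0x600A0DB64 (r,kernel):
  [0] read 0x13 idx=24: raw=0x2E007 flags P=1 W=1 U=1 S=0
  [1] read 0x2E idx=5: raw=0x31007 flags P=1 W=1 U=1 S=0
  [2] read 0x31 idx=13: raw=0x1A006 flags P=0 W=1 U=1 S=0
  ⇒ fault: PAGE_NOT_PRESENT  — 3 lookups
#6 VA=0x8220025F (r,kernel):
  [0] read 0x13 idx=2: raw=0x35007 flags P=1 W=1 U=1 S=0
  [1] read 0x35 idx=17: raw=0x36087 flags P=1 W=1 U=1 S=1
  → PA=0x3625F (huge @L1)  (2 entries read)

Entries read for #2: 3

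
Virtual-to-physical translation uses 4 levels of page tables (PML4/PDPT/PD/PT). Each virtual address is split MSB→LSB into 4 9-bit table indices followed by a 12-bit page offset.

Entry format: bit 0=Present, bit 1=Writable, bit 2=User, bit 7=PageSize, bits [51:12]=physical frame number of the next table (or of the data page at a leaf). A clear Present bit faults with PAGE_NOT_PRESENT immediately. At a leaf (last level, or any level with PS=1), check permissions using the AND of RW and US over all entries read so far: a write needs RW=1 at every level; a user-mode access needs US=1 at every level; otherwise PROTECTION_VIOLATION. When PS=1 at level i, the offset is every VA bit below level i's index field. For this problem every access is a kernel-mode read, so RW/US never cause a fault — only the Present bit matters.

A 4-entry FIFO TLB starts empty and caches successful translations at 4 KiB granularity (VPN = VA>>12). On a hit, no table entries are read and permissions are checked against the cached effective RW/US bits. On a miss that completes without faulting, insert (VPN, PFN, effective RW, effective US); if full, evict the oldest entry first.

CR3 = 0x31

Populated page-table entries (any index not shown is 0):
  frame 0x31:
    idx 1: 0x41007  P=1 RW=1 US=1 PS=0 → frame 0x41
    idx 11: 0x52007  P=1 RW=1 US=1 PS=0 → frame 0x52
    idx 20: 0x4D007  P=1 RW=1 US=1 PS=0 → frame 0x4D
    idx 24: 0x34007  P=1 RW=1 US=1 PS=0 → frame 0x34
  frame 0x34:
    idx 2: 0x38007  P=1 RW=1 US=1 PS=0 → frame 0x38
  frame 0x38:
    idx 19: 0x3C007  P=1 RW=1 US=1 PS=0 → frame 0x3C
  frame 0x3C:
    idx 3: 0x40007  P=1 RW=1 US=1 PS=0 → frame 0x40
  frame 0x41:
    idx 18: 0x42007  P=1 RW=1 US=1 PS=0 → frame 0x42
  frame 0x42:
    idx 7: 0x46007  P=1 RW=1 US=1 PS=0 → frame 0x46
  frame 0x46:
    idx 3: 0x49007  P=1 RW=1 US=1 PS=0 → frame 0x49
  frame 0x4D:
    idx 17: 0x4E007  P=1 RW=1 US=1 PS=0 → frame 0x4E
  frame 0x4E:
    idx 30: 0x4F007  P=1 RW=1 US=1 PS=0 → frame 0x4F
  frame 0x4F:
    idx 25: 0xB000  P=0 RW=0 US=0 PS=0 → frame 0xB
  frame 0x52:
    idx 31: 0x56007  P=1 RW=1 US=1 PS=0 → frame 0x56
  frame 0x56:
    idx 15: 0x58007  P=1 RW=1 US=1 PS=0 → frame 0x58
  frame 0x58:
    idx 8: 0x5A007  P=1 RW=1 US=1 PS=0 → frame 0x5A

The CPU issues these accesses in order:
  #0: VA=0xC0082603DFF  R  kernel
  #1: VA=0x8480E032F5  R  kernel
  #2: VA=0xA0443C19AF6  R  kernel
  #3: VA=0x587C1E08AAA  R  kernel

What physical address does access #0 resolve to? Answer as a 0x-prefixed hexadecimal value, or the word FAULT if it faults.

Trace:
#0 VA=0xC0082603DFF (r,kernel):
  lvl0: tbl 0x31, slot 24 ⇒ 0x34007 (P1/RW1/US1/PS0)
  lvl1: tbl 0x34, slot 2 ⇒ 0x38007 (P1/RW1/US1/PS0)
  lvl2: tbl 0x38, slot 19 ⇒ 0x3C007 (P1/RW1/US1/PS0)
  lvl3: tbl 0x3C, slot 3 ⇒ 0x40007 (P1/RW1/US1/PS0)
  ✓ 0x40DFF  — 4 lookups
#1 VA=0x8480E032F5 (r,kernel):
  lvl0: tbl 0x31, slot 1 ⇒ 0x41007 (P1/RW1/US1/PS0)
  lvl1: tbl 0x41, slot 18 ⇒ 0x42007 (P1/RW1/US1/PS0)
  lvl2: tbl 0x42, slot 7 ⇒ 0x46007 (P1/RW1/US1/PS0)
  lvl3: tbl 0x46, slot 3 ⇒ 0x49007 (P1/RW1/US1/PS0)
  ✓ 0x492F5  — 4 lookups
#2 VA=0xA0443C19AF6 (r,kernel):
  lvl0: tbl 0x31, slot 20 ⇒ 0x4D007 (P1/RW1/US1/PS0)
  lvl1: tbl 0x4D, slot 17 ⇒ 0x4E007 (P1/RW1/US1/PS0)
  lvl2: tbl 0x4E, slot 30 ⇒ 0x4F007 (P1/RW1/US1/PS0)
  lvl3: tbl 0x4F, slot 25 ⇒ 0xB000 (P0/RW0/US0/PS0)
  ✗ PAGE_NOT_PRESENT  [4 reads]
#3 VA=0x587C1E08AAA (r,kernel):
  lvl0: tbl 0x31, slot 11 ⇒ 0x52007 (P1/RW1/US1/PS0)
  lvl1: tbl 0x52, slot 31 ⇒ 0x56007 (P1/RW1/US1/PS0)
  lvl2: tbl 0x56, slot 15 ⇒ 0x58007 (P1/RW1/US1/PS0)
  lvl3: tbl 0x58, slot 8 ⇒ 0x5A007 (P1/RW1/US1/PS0)
  ✓ 0x5AAAA  — 4 lookups

Access #0 PA: 0x40DFF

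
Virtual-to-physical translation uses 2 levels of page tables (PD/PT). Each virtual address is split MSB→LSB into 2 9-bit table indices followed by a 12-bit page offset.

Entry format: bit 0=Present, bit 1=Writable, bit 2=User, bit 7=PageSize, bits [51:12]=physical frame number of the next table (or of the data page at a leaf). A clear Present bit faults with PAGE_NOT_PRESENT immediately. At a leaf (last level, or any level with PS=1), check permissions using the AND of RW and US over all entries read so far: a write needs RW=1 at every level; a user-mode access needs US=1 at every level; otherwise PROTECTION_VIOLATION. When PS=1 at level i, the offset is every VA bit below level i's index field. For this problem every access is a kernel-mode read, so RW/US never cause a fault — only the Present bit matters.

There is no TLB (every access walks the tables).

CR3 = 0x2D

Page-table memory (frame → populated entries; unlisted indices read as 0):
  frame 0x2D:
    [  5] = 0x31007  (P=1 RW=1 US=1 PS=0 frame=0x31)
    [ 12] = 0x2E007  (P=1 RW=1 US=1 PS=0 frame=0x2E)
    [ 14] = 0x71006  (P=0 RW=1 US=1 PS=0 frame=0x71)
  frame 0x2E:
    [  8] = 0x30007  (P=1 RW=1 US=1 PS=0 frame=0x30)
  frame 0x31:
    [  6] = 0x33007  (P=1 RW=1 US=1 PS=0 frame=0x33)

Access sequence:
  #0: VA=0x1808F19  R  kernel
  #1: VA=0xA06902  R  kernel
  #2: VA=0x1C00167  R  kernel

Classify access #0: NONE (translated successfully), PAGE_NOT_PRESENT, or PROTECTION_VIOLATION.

Walk each access:
#0 VA=0x1808F19 (r,kernel):
  [0] read 0x2D idx=12: raw=0x2E007 flags P=1 W=1 U=1 S=0
  [1] read 0x2E idx=8: raw=0x30007 flags P=1 W=1 U=1 S=0
  → PA=0x30F19  (2 entries read)
#1 VA=0xA06902 (r,kernel):
  [0] read 0x2D idx=5: raw=0x31007 flags P=1 W=1 U=1 S=0
  [1] read 0x31 idx=6: raw=0x33007 flags P=1 W=1 U=1 S=0
  → PA=0x33902  (2 entries read)
#2 VA=0x1C00167 (r,kernel):
  [0] read 0x2D idx=14: raw=0x71006 flags P=0 W=1 U=1 S=0
  ✗ PAGE_NOT_PRESENT  [1 reads]

Access #0 fault: NONE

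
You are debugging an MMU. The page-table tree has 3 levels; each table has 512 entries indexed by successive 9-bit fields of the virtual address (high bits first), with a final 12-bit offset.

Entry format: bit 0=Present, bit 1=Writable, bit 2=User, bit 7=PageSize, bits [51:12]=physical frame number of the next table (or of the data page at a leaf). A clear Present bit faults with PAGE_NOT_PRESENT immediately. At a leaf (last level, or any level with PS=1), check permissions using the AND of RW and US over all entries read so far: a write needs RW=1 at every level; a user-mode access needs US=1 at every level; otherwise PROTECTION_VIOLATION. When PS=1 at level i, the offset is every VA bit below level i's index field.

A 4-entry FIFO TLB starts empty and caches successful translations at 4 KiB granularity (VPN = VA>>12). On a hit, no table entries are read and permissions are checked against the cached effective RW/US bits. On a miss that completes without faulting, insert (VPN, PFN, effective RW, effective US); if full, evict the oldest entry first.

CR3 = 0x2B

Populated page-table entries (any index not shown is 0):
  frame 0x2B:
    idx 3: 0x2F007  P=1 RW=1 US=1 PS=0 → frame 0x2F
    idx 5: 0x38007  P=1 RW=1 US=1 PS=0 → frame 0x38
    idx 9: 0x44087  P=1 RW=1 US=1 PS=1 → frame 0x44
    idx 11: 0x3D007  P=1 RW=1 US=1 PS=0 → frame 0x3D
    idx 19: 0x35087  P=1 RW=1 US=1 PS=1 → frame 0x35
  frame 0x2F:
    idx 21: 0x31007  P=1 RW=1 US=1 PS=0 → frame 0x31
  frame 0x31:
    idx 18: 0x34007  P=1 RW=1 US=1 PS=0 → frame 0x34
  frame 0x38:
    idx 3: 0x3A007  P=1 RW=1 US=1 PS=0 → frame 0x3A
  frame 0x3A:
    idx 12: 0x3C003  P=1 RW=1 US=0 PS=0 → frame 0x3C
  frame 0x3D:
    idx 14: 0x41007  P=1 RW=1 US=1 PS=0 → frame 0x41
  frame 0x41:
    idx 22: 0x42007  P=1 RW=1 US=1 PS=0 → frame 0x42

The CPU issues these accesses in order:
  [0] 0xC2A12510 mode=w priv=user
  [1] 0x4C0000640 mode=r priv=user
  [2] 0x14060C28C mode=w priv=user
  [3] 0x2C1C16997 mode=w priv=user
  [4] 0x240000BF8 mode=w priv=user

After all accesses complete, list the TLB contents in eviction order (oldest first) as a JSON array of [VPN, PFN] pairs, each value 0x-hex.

Trace:
#0 VA=0xC2A12510 (w,user):
  L0: frame=0x2B idx=3 entry=0x2F007 [P=1 RW=1 US=1 PS=0]
  L1: frame=0x2F idx=21 entry=0x31007 [P=1 RW=1 US=1 PS=0]
  L2: frame=0x31 idx=18 entry=0x34007 [P=1 RW=1 US=1 PS=0]
  → PA=0x34510  (3 entries read)
#1 VA=0x4C0000640 (r,user):
  L0: frame=0x2B idx=19 entry=0x35087 [P=1 RW=1 US=1 PS=1]
  → PA=0x35640 (huge @L0)  (1 entries read)
#2 VA=0x14060C28C (w,user):
  L0: frame=0x2B idx=5 entry=0x38007 [P=1 RW=1 US=1 PS=0]
  L1: frame=0x38 idx=3 entry=0x3A007 [P=1 RW=1 US=1 PS=0]
  L2: frame=0x3A idx=12 entry=0x3C003 [P=1 RW=1 US=0 PS=0]
  ⇒ fault: PROTECTION_VIOLATION  — 3 lookups
#3 VA=0x2C1C16997 (w,user):
  L0: frame=0x2B idx=11 entry=0x3D007 [P=1 RW=1 US=1 PS=0]
  L1: frame=0x3D idx=14 entry=0x41007 [P=1 RW=1 US=1 PS=0]
  L2: frame=0x41 idx=22 entry=0x42007 [P=1 RW=1 US=1 PS=0]
  → PA=0x42997  (3 entries read)
#4 VA=0x240000BF8 (w,user):
  L0: frame=0x2B idx=9 entry=0x44087 [P=1 RW=1 US=1 PS=1]
  → PA=0x44BF8 (huge @L0)  (1 entries read)

TLB: [["0xC2A12", "0x34"], ["0x4C0000", "0x35"], ["0x2C1C16", "0x42"], ["0x240000", "0x44"]]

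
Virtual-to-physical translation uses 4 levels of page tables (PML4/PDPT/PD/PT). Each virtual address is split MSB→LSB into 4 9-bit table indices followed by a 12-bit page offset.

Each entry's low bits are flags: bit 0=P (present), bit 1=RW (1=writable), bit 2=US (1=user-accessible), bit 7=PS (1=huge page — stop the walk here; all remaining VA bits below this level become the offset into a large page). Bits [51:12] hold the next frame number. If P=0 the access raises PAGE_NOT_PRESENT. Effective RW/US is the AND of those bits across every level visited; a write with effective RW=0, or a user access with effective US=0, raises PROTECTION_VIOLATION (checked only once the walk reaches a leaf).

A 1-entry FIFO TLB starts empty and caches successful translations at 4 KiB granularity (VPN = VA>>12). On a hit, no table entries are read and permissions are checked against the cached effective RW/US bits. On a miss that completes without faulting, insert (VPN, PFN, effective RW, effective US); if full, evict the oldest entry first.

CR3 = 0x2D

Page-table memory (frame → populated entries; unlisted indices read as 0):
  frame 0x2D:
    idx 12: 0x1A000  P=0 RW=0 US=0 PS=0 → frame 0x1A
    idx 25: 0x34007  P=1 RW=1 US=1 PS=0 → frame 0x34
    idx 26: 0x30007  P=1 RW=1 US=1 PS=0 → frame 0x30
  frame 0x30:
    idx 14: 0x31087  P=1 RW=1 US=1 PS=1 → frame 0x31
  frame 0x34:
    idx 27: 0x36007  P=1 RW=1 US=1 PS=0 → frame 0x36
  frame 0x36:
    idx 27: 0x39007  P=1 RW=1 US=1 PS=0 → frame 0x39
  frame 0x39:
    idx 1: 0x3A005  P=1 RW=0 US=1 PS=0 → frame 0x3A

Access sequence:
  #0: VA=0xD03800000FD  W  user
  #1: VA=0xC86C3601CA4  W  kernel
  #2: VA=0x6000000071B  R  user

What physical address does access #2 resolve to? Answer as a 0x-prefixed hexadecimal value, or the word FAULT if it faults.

Per-access translation:
#0 VA=0xD03800000FD (w,user):
  L0: frame=0x2D idx=26 entry=0x30007 [P=1 RW=1 US=1 PS=0]
  L1: frame=0x30 idx=14 entry=0x31087 [P=1 RW=1 US=1 PS=1]
  ✓ 0x310FD (huge @L1)  — 2 lookups
#1 VA=0xC86C3601CA4 (w,kernel):
  L0: frame=0x2D idx=25 entry=0x34007 [P=1 RW=1 US=1 PS=0]
  L1: frame=0x34 idx=27 entry=0x36007 [P=1 RW=1 US=1 PS=0]
  L2: frame=0x36 idx=27 entry=0x39007 [P=1 RW=1 US=1 PS=0]
  L3: frame=0x39 idx=1 entry=0x3A005 [P=1 RW=0 US=1 PS=0]
  ⇒ fault: PROTECTION_VIOLATION  — 4 lookups
#2 VA=0x6000000071B (r,user):
  L0: frame=0x2D idx=12 entry=0x1A000 [P=0 RW=0 US=0 PS=0]
  ⇒ fault: PAGE_NOT_PRESENT  — 1 lookups

Access #2 PA: FAULT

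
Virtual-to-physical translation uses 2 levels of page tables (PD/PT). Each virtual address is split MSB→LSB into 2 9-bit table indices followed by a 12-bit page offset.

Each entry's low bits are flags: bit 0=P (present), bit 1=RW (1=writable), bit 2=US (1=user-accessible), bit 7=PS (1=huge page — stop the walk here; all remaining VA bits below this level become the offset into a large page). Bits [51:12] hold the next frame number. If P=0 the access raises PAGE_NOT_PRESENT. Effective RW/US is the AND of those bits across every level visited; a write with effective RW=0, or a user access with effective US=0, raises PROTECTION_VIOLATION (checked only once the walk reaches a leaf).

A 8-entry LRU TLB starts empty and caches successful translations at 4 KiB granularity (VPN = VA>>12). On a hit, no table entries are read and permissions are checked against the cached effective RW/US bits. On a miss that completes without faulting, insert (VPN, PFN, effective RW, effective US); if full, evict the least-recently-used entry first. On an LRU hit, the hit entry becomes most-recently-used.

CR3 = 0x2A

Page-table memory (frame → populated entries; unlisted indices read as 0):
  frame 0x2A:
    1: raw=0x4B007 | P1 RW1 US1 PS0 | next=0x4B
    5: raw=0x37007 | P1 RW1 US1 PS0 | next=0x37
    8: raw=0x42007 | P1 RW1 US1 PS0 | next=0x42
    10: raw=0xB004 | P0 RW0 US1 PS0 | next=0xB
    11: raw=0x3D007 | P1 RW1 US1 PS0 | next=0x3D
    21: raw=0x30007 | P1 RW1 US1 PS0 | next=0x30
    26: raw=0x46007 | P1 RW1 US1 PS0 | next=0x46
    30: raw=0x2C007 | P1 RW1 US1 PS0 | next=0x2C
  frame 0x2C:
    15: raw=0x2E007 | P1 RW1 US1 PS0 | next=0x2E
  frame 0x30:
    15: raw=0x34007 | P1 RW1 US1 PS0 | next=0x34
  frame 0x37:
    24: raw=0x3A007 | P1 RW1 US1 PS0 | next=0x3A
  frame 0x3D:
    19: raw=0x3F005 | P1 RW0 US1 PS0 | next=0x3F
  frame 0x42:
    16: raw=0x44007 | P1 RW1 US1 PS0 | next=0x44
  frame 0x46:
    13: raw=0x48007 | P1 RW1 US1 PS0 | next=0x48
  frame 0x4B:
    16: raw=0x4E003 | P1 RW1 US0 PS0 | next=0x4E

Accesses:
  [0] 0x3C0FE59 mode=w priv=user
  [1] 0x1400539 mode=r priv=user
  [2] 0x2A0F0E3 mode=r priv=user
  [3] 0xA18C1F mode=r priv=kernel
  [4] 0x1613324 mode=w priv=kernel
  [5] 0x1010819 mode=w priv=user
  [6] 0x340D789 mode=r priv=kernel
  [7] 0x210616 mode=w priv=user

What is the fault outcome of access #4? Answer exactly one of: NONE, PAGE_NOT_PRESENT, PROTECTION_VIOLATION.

Trace:
#0 VA=0x3C0FE59 (w,user):
  [0] read 0x2A idx=30: raw=0x2C007 flags P=1 W=1 U=1 S=0
  [1] read 0x2C idx=15: raw=0x2E007 flags P=1 W=1 U=1 S=0
  ⇒ phys 0x2EE59  [2 reads]
#1 VA=0x1400539 (r,user):
  [0] read 0x2A idx=10: raw=0xB004 flags P=0 W=0 U=1 S=0
  ⇒ fault: PAGE_NOT_PRESENT  — 1 lookups
#2 VA=0x2A0F0E3 (r,user):
  [0] read 0x2A idx=21: raw=0x30007 flags P=1 W=1 U=1 S=0
  [1] read 0x30 idx=15: raw=0x34007 flags P=1 W=1 U=1 S=0
  ⇒ phys 0x340E3  [2 reads]
#3 VA=0xA18C1F (r,kernel):
  [0] read 0x2A idx=5: raw=0x37007 flags P=1 W=1 U=1 S=0
  [1] read 0x37 idx=24: raw=0x3A007 flags P=1 W=1 U=1 S=0
  ⇒ phys 0x3AC1F  [2 reads]
#4 VA=0x1613324 (w,kernel):
  [0] read 0x2A idx=11: raw=0x3D007 flags P=1 W=1 U=1 S=0
  [1] read 0x3D idx=19: raw=0x3F005 flags P=1 W=0 U=1 S=0
  ⇒ fault: PROTECTION_VIOLATION  — 2 lookups
#5 VA=0x1010819 (w,user):
  [0] read 0x2A idx=8: raw=0x42007 flags P=1 W=1 U=1 S=0
  [1] read 0x42 idx=16: raw=0x44007 flags P=1 W=1 U=1 S=0
  ⇒ phys 0x44819  [2 reads]
#6 VA=0x340D789 (r,kernel):
  [0] read 0x2A idx=26: raw=0x46007 flags P=1 W=1 U=1 S=0
  [1] read 0x46 idx=13: raw=0x48007 flags P=1 W=1 U=1 S=0
  ⇒ phys 0x48789  [2 reads]
#7 VA=0x210616 (w,user):
  [0] read 0x2A idx=1: raw=0x4B007 flags P=1 W=1 U=1 S=0
  [1] read 0x4B idx=16: raw=0x4E003 flags P=1 W=1 U=0 S=0
  ⇒ fault: PROTECTION_VIOLATION  — 2 lookups

Access #4 fault: PROTECTION_VIOLATION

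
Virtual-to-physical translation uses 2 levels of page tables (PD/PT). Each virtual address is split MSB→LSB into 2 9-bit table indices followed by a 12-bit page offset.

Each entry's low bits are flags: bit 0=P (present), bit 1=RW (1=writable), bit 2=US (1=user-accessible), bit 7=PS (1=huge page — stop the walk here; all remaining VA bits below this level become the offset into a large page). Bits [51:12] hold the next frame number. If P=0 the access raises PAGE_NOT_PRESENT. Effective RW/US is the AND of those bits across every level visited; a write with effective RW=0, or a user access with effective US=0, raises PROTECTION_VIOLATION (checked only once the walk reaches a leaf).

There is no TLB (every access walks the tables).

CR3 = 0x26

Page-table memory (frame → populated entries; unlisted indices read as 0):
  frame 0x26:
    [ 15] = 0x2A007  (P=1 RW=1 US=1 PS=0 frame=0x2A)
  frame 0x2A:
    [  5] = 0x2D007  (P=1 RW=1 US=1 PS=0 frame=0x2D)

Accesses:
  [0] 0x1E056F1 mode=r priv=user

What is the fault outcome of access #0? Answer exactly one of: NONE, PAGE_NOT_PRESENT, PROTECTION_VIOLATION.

Walk each access:
#0 VA=0x1E056F1 (r,user):
  L0: frame=0x26 idx=15 entry=0x2A007 [P=1 RW=1 US=1 PS=0]
  L1: frame=0x2A idx=5 entry=0x2D007 [P=1 RW=1 US=1 PS=0]
  → PA=0x2D6F1  (2 entries read)

Access #0 fault: NONE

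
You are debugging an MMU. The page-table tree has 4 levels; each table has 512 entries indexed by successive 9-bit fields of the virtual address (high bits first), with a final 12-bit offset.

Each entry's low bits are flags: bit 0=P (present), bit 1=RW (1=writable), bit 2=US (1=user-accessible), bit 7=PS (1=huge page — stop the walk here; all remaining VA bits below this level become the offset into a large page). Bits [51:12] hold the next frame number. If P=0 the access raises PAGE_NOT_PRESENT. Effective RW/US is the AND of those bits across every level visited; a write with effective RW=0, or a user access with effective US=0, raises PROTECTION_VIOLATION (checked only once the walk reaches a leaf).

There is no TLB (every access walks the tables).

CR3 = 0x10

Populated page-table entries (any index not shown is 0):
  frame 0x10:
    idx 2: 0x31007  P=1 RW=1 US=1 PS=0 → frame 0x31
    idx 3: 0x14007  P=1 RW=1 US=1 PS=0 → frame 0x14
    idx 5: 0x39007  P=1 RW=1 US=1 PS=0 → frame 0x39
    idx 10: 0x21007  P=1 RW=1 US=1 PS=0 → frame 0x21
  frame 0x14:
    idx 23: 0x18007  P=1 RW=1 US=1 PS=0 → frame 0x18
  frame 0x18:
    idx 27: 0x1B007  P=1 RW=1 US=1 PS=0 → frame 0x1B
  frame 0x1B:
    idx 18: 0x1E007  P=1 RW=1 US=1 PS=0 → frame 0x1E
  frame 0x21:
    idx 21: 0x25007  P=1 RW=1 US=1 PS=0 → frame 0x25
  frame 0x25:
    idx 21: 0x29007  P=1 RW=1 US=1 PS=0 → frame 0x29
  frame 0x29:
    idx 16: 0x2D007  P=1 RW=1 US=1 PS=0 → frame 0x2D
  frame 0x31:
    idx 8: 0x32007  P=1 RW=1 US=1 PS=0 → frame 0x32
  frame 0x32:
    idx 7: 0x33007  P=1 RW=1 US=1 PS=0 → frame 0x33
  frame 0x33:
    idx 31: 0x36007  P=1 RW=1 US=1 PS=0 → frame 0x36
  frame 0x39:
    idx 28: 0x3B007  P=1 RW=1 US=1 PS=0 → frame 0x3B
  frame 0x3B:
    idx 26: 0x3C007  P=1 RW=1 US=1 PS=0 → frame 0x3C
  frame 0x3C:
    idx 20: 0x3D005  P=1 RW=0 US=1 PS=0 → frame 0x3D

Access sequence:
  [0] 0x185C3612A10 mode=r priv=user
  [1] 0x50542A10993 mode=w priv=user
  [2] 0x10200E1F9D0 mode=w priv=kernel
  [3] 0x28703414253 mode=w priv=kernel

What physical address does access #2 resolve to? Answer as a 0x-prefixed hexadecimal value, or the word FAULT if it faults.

Walk each access:
#0 VA=0x185C3612A10 (r,user):
  L0: frame=0x10 idx=3 entry=0x14007 [P=1 RW=1 US=1 PS=0]
  L1: frame=0x14 idx=23 entry=0x18007 [P=1 RW=1 US=1 PS=0]
  L2: frame=0x18 idx=27 entry=0x1B007 [P=1 RW=1 US=1 PS=0]
  L3: frame=0x1B idx=18 entry=0x1E007 [P=1 RW=1 US=1 PS=0]
  ⇒ phys 0x1EA10  [4 reads]
#1 VA=0x50542A10993 (w,user):
  L0: frame=0x10 idx=10 entry=0x21007 [P=1 RW=1 US=1 PS=0]
  L1: frame=0x21 idx=21 entry=0x25007 [P=1 RW=1 US=1 PS=0]
  L2: frame=0x25 idx=21 entry=0x29007 [P=1 RW=1 US=1 PS=0]
  L3: frame=0x29 idx=16 entry=0x2D007 [P=1 RW=1 US=1 PS=0]
  ⇒ phys 0x2D993  [4 reads]
#2 VA=0x10200E1F9D0 (w,kernel):
  L0: frame=0x10 idx=2 entry=0x31007 [P=1 RW=1 US=1 PS=0]
  L1: frame=0x31 idx=8 entry=0x32007 [P=1 RW=1 US=1 PS=0]
  L2: frame=0x32 idx=7 entry=0x33007 [P=1 RW=1 US=1 PS=0]
  L3: frame=0x33 idx=31 entry=0x36007 [P=1 RW=1 US=1 PS=0]
  ⇒ phys 0x369D0  [4 reads]
#3 VA=0x28703414253 (w,kernel):
  L0: frame=0x10 idx=5 entry=0x39007 [P=1 RW=1 US=1 PS=0]
  L1: frame=0x39 idx=28 entry=0x3B007 [P=1 RW=1 US=1 PS=0]
  L2: frame=0x3B idx=26 entry=0x3C007 [P=1 RW=1 US=1 PS=0]
  L3: frame=0x3C idx=20 entry=0x3D005 [P=1 RW=0 US=1 PS=0]
  ✗ PROTECTION_VIOLATION  [4 reads]

Access #2 PA: 0x369D0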